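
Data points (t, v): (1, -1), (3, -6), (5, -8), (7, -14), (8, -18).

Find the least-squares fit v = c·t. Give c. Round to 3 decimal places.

c = -2.034

Forming MᵀM = [[148]] and Mᵀv = [-301]ᵀ gives MᵀM·[c]ᵀ = Mᵀv.
c = (-301)/148 = -2.03378.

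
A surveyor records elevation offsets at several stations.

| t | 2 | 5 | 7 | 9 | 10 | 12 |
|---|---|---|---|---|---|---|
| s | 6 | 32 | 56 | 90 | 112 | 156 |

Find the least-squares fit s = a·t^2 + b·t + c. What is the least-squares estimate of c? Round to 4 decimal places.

c = -0.4606

Sums needed: Σt^2·t^2 = 40339, Σt^2·t = 3933, Σt^2 = 403, Σt·t = 403, Σt = 45, Σ1 = 6.
And Σt^2·s = 44522, Σt·s = 4366, Σs = 452.
Normal equations: [[40339, 3933, 403]; [3933, 403, 45]; [403, 45, 6]]·[a, b, c]ᵀ = [44522, 4366, 452]ᵀ.
Row-reducing yields a = 29255/30172, b = 42919/30172, c = -3474/7543.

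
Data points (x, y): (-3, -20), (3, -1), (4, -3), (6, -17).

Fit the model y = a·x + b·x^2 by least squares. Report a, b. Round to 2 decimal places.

Normal-equation sums: Σx·x = 70, Σx·x^2 = 280, Σx^2·x^2 = 1714.
And Σx·y = -57, Σx^2·y = -849.
Normal equations: [[70, 280]; [280, 1714]]·[a, b]ᵀ = [-57, -849]ᵀ.
Δ = 70·1714 − 280² = 41580.
a = ((-57)·1714 − 280·(-849))/41580 = 2593/770; b = (70·(-849) − 280·(-57))/41580 = -23/22.

a = 3.37, b = -1.05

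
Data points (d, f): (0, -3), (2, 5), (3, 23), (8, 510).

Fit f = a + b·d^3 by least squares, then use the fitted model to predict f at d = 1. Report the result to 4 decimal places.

Compute the Gram sums: Σ1 = 4, Σd^3 = 547, Σd^3·d^3 = 262937.
Moment sums: Σf = 535, Σd^3·f = 261781.
Normal equations: [[4, 547]; [547, 262937]]·[a, b]ᵀ = [535, 261781]ᵀ.
det = 4·262937 − 547² = 752539.
a = (535·262937 − 547·261781)/752539 = -2522912/752539; b = (4·261781 − 547·535)/752539 = 754479/752539.
At d = 1: f̂ = (-2522912/752539)·(1) + (754479/752539)·(1) = -1768433/752539.

f̂ = -2.3500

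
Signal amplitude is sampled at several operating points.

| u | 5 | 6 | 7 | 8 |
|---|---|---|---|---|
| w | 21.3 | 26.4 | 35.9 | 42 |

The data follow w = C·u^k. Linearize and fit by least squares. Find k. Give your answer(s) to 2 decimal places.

With ln wᵢ as the transformed response and ln uᵢ as the regressor:
AᵀA = [[13.9113, 7.4265]; [7.4265, 4]], rhs = [25.5279, 13.6505]ᵀ  (here Σln u = 7.4265, Σ(ln u)² = 13.9113, Σln w = 13.6505, Σln u·ln w = 25.5279).
Δ = 13.9113·4 − (7.4265)² = 0.4917; k = (25.5279·4 − 7.4265·13.6505)/0.4917 = 1.49642, ln C = (13.9113·13.6505 − 7.4265·25.5279)/0.4917 = 0.63430.

k = 1.50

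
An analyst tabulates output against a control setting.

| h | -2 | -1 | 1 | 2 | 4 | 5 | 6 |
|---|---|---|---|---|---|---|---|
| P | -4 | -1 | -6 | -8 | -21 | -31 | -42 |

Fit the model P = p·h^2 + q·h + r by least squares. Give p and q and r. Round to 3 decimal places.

p = -0.889, q = -1.229, r = -2.453

Sums needed: Σh^2·h^2 = 2211, Σh^2·h = 405, Σh^2 = 87, Σh·h = 87, Σh = 15, Σ1 = 7.
Right-hand side: Σh^2·P = -2678, Σh·P = -504, ΣP = -113.
So MᵀM·[p, q, r]ᵀ = MᵀP: [[2211, 405, 87]; [405, 87, 15]; [87, 15, 7]]·[p, q, r]ᵀ = [-2678, -504, -113]ᵀ.
Solving the 3×3 system (Gaussian elimination) gives p = -14735/16566, q = -6789/5522, r = -6774/2761.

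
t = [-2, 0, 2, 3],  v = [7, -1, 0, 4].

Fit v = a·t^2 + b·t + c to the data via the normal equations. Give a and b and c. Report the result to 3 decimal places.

From the data, Σt^2·t^2 = 113, Σt^2·t = 27, Σt^2 = 17, Σt·t = 17, Σt = 3, Σ1 = 4.
For Aᵀv: Σt^2·v = 64, Σt·v = -2, Σv = 10.
Normal equations: [[113, 27, 17]; [27, 17, 3]; [17, 3, 4]]·[a, b, c]ᵀ = [64, -2, 10]ᵀ.
Inverting the 3×3 Gram matrix, [a, b, c]ᵀ = [905/796, -1387/796, -204/199]ᵀ.

a = 1.137, b = -1.742, c = -1.025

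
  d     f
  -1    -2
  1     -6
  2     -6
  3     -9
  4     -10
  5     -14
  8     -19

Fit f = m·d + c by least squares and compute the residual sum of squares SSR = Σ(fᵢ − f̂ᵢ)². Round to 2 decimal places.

Sums needed: Σd·d = 120, Σd = 22, Σ1 = 7.
For Mᵀf: Σd·f = -305, Σf = -66.
Δ = 120·7 − 22² = 356.
m = ((-305)·7 − 22·(-66))/356 = -683/356; c = (120·(-66) − 22·(-305))/356 = -605/178.
Residuals: -185/356, -243/356, 110/89, 55/356, 191/178, -359/356, -45/178; SSR = 1609/356.

SSR = 4.52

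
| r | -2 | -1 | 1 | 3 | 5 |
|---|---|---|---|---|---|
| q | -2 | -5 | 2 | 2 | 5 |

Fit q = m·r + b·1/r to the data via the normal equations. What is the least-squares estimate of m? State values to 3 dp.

XᵀX·[m, b]ᵀ = Xᵀq reads: 40·m + 5·b = 42;  5·m + (2161/900)·b = 29/3.
Δ = 40·(2161/900) − 5² = 3197/45.
m = (42·(2161/900) − 5·(29/3))/(3197/45) = 23631/31970; b = (40·(29/3) − 5·42)/(3197/45) = 7950/3197.

m = 0.739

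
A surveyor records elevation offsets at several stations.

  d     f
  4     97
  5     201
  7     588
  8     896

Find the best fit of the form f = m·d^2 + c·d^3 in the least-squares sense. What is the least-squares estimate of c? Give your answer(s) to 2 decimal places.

Sums needed: Σd^2·d^2 = 7378, Σd^2·d^3 = 53724, Σd^3·d^3 = 399514.
For Aᵀf: Σd^2·f = 92733, Σd^3·f = 691769.
So AᵀA·[m, c]ᵀ = Aᵀf: [[7378, 53724]; [53724, 399514]]·[m, c]ᵀ = [92733, 691769]ᵀ.
Δ = 7378·399514 − 53724² = 61346116.
m = (92733·399514 − 53724·691769)/61346116 = -58232997/30673058; c = (7378·691769 − 53724·92733)/61346116 = 60941995/30673058.

c = 1.99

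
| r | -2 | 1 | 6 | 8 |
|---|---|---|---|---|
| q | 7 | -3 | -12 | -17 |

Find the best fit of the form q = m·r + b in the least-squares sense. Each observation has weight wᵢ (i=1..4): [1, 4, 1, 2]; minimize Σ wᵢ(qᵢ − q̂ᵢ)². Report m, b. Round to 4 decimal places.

Normal-equation sums: Σwᵢ·r·r = 172, Σwᵢ·r = 24, Σwᵢ·1 = 8.
For AᵀWq: Σwᵢ·r·q = -370, Σwᵢ·q = -51.
det = 172·8 − 24² = 800.
m = ((-370)·8 − 24·(-51))/800 = -217/100; b = (172·(-51) − 24·(-370))/800 = 27/200.

m = -2.1700, b = 0.1350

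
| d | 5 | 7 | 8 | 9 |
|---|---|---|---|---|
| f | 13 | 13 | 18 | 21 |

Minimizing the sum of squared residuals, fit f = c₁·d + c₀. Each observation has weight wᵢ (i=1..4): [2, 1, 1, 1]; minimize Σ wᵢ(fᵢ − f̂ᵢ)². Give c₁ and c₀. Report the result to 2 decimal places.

From the data, Σwᵢ·d·d = 244, Σwᵢ·d = 34, Σwᵢ·1 = 5.
And Σwᵢ·d·f = 554, Σwᵢ·f = 78.
Normal equations: [[244, 34]; [34, 5]]·[c₁, c₀]ᵀ = [554, 78]ᵀ.
Δ = 244·5 − 34² = 64.
c₁ = (554·5 − 34·78)/64 = 59/32; c₀ = (244·78 − 34·554)/64 = 49/16.

c₁ = 1.84, c₀ = 3.06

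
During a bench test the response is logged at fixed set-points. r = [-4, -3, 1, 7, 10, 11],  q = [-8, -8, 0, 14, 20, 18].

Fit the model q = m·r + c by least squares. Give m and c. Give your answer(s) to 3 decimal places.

Compute the Gram sums: Σr·r = 296, Σr = 22, Σ1 = 6.
And Σr·q = 552, Σq = 36.
Δ = 296·6 − 22² = 1292.
m = (552·6 − 22·36)/1292 = 630/323; c = (296·36 − 22·552)/1292 = -372/323.

m = 1.950, c = -1.152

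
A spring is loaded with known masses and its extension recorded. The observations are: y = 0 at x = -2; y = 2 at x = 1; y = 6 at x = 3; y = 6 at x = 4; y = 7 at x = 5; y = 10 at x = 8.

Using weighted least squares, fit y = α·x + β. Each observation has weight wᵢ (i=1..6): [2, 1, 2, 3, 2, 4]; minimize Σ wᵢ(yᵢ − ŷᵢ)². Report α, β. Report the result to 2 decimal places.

The normal equations are: 381·α + 57·β = 500;  57·α + 14·β = 86.
Eliminating β: 14·(row 1) − 57·(row 2) gives 2085·α = 14·500 − 57·86 = 2098, so α = 2098/2085.
Then β = (86 − 57·(2098/2085))/14 = 1422/695.

α = 1.01, β = 2.05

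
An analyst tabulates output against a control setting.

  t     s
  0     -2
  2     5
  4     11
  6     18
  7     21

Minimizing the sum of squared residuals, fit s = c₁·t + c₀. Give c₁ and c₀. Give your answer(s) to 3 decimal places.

The normal equations are: 105·c₁ + 19·c₀ = 309;  19·c₁ + 5·c₀ = 53.
Δ = 105·5 − 19² = 164.
c₁ = (309·5 − 19·53)/164 = 269/82; c₀ = (105·53 − 19·309)/164 = -153/82.

c₁ = 3.280, c₀ = -1.866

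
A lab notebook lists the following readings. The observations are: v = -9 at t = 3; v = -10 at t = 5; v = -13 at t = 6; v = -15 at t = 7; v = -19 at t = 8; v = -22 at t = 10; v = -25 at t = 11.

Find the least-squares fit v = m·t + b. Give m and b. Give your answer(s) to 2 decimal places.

m = -2.13, b = -0.92

Normal-equation sums: Σt·t = 404, Σt = 50, Σ1 = 7.
For Mᵀv: Σt·v = -907, Σv = -113.
MᵀM·[m, b]ᵀ = Mᵀv becomes [[404, 50]; [50, 7]]·[m, b]ᵀ = [-907, -113]ᵀ.
Δ = 404·7 − 50² = 328.
m = ((-907)·7 − 50·(-113))/328 = -699/328; b = (404·(-113) − 50·(-907))/328 = -151/164.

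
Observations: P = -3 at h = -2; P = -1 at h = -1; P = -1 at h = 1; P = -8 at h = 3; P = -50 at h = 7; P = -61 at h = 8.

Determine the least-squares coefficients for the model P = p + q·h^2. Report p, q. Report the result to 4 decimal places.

p = 0.2766, q = -0.9817

Entries of MᵀM: Σ1 = 6, Σh^2 = 128, Σh^2·h^2 = 6596.
For MᵀP: ΣP = -124, Σh^2·P = -6440.
So MᵀM·[p, q]ᵀ = MᵀP: [[6, 128]; [128, 6596]]·[p, q]ᵀ = [-124, -6440]ᵀ.
Δ = 6·6596 − 128² = 23192.
p = ((-124)·6596 − 128·(-6440))/23192 = 802/2899; q = (6·(-6440) − 128·(-124))/23192 = -2846/2899.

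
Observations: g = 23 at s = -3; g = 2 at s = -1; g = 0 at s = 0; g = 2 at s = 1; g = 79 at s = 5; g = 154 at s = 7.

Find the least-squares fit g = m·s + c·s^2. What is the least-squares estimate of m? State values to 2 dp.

Sums needed: Σs·s = 85, Σs·s^2 = 441, Σs^2·s^2 = 3109.
Moment sums: Σs·g = 1404, Σs^2·g = 9732.
Normal equations: [[85, 441]; [441, 3109]]·[m, c]ᵀ = [1404, 9732]ᵀ.
Δ = 85·3109 − 441² = 69784.
m = (1404·3109 − 441·9732)/69784 = 9153/8723; c = (85·9732 − 441·1404)/69784 = 26007/8723.

m = 1.05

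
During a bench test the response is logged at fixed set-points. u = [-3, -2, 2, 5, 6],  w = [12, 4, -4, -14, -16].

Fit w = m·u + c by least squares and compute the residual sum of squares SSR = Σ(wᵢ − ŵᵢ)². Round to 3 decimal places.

SSR = 14.172

The normal equations are: 78·m + 8·c = -218;  8·m + 5·c = -18.
Determinant 78·5 − 8² = 326.
m = ((-218)·5 − 8·(-18))/326 = -473/163; c = (78·(-18) − 8·(-218))/326 = 170/163.
Residuals: 367/163, -464/163, 124/163, -87/163, 60/163; SSR = 2310/163.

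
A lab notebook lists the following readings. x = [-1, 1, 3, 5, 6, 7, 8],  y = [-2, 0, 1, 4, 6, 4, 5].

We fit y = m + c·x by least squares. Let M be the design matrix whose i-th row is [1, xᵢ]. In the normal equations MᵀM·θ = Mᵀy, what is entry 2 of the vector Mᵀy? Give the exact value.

Entry 2 ↔ basis x, so (Mᵀy)_{2} = Σᵢ (x)·yᵢ = (-1)·(-2) + (1)·(0) + (3)·(1) + (5)·(4) + (6)·(6) + (7)·(4) + (8)·(5) = 129.

129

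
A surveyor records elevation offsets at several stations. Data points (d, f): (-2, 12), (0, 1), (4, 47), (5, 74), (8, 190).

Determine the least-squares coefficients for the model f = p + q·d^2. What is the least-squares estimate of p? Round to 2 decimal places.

p = 0.26

From the data, Σ1 = 5, Σd^2 = 109, Σd^2·d^2 = 4993.
Moment sums: Σf = 324, Σd^2·f = 14810.
So MᵀM·[p, q]ᵀ = Mᵀf: [[5, 109]; [109, 4993]]·[p, q]ᵀ = [324, 14810]ᵀ.
Eliminating q: 4993·(row 1) − 109·(row 2) gives 13084·p = 4993·324 − 109·14810 = 3442, so p = 1721/6542.
Then q = (14810 − 109·(1721/6542))/4993 = 19367/6542.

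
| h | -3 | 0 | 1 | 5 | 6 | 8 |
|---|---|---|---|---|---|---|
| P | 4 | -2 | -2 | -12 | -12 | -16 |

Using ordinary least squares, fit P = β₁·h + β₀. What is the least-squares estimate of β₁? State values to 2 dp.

β₁ = -1.85

Normal-equation sums: Σh·h = 135, Σh = 17, Σ1 = 6.
For MᵀP: Σh·P = -274, ΣP = -40.
Normal equations: [[135, 17]; [17, 6]]·[β₁, β₀]ᵀ = [-274, -40]ᵀ.
Δ = 135·6 − 17² = 521.
β₁ = ((-274)·6 − 17·(-40))/521 = -964/521; β₀ = (135·(-40) − 17·(-274))/521 = -742/521.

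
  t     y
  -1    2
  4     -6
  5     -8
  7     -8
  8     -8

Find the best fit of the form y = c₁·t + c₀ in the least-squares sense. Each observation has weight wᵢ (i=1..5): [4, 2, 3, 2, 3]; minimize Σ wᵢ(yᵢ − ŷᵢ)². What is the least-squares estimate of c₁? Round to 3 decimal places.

Entries of MᵀWM: Σwᵢ·t·t = 401, Σwᵢ·t = 57, Σwᵢ·1 = 14.
Right-hand side: Σwᵢ·t·y = -480, Σwᵢ·y = -68.
MᵀWM·[c₁, c₀]ᵀ = MᵀWy becomes [[401, 57]; [57, 14]]·[c₁, c₀]ᵀ = [-480, -68]ᵀ.
Eliminating c₀: 14·(row 1) − 57·(row 2) gives 2365·c₁ = 14·(-480) − 57·(-68) = -2844, so c₁ = -2844/2365.
Then c₀ = ((-68) − 57·(-2844/2365))/14 = 92/2365.

c₁ = -1.203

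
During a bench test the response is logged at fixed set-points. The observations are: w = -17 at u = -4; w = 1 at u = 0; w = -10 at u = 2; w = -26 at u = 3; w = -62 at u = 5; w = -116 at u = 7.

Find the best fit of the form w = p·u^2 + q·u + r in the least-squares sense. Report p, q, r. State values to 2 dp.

p = -1.97, q = -3.05, r = 2.09

With design matrix M, MᵀM = [[3379, 439, 103]; [439, 103, 13]; [103, 13, 6]] and Mᵀw = [-7780, -1152, -230]ᵀ.
Solving the 3×3 system (Gaussian elimination) gives p = -10924/5547, q = -16946/5547, r = 90/43.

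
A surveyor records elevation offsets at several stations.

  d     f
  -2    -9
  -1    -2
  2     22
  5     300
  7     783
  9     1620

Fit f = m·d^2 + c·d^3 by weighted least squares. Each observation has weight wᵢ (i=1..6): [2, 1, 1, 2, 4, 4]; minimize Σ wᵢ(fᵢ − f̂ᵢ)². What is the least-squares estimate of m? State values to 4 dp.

m = 1.9205

Normal-equation sums: Σwᵢ·d^2·d^2 = 37147, Σwᵢ·d^2·d^3 = 309641, Σwᵢ·d^3·d^3 = 2627803.
Moment sums: Σwᵢ·d^2·f = 693362, Σwᵢ·d^3·f = 5873518.
MᵀWM·[m, c]ᵀ = MᵀWf becomes [[37147, 309641]; [309641, 2627803]]·[m, c]ᵀ = [693362, 5873518]ᵀ.
det = 37147·2627803 − 309641² = 1737449160.
m = (693362·2627803 − 309641·5873518)/1737449160 = 139031527/72393715; c = (37147·5873518 − 309641·693362)/1737449160 = 145427921/72393715.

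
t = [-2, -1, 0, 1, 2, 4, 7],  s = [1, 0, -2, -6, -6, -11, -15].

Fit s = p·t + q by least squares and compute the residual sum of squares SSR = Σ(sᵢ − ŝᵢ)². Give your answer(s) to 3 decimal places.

Normal-equation sums: Σt·t = 75, Σt = 11, Σ1 = 7.
And Σt·s = -169, Σs = -39.
det = 75·7 − 11² = 404.
p = ((-169)·7 − 11·(-39))/404 = -377/202; q = (75·(-39) − 11·(-169))/404 = -533/202.
Residuals: -19/202, 78/101, 129/202, -151/101, 75/202, -181/202, 71/101; SSR = 473/101.

SSR = 4.683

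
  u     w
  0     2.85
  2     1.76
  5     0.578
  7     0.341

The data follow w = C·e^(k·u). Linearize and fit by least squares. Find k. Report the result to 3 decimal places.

k = -0.314

With ln wᵢ as the transformed response and uᵢ as the regressor:
AᵀA = [[78.0000, 14.0000]; [14.0000, 4]], rhs = [-9.1414, -0.0114]ᵀ  (here Σu = 14.0000, Σ(u)² = 78.0000, Σln w = -0.0114, Σu·ln w = -9.1414).
Δ = 78.0000·4 − (14.0000)² = 116.0000; k = (-9.1414·4 − 14.0000·-0.0114)/116.0000 = -0.31384, ln C = (78.0000·-0.0114 − 14.0000·-9.1414)/116.0000 = 1.09559.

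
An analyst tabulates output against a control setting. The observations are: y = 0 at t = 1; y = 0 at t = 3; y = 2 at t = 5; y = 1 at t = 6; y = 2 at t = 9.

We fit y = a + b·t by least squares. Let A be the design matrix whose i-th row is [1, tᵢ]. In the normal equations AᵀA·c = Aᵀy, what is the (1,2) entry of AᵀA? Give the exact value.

24

Row 1 ↔ basis 1, column 2 ↔ basis t, so (AᵀA)_{1,2} = Σᵢ t = (1)·(1) + (1)·(3) + (1)·(5) + (1)·(6) + (1)·(9) = 24.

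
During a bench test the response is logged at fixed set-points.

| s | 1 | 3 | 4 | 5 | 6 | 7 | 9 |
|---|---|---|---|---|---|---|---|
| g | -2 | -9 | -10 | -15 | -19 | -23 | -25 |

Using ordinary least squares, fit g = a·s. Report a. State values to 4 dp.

a = -2.9677

The normal system XᵀX·[a]ᵀ = Xᵀg is [[217]]·[a]ᵀ = [-644]ᵀ.
a = (-644)/217 = -2.96774.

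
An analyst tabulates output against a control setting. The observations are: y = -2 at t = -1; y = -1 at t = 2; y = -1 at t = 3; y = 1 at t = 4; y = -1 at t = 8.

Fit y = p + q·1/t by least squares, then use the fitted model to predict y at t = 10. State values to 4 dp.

ŷ = -0.7405

Forming XᵀX = [[5, 5/24]; [5/24, 829/576]] and Xᵀy = [-4, 31/24]ᵀ gives XᵀX·[p, q]ᵀ = Xᵀy.
Δ = 5·(829/576) − (5/24)² = 515/72.
p = ((-4)·(829/576) − (5/24)·(31/24))/(515/72) = -3471/4120; q = (5·(31/24) − (5/24)·(-4))/(515/72) = 105/103.
At t = 10: ŷ = (-3471/4120)·(1) + (105/103)·(1/10) = -3051/4120.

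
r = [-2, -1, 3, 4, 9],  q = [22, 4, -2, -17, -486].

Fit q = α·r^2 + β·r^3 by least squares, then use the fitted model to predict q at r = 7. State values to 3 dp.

Setting ∂/∂α … = 0 gives: 6915·α + 60283·β = -39564;  60283·α + 536331·β = -355616.
(Σr^2·r^2 = 6915, Σr^2·r^3 = 60283, Σr^3·r^3 = 536331, Σr^2·q = -39564, Σr^3·q = -355616.)
Determinant 6915·536331 − 60283² = 74688776.
α = ((-39564)·536331 − 60283·(-355616))/74688776 = 54549911/18672194; β = (6915·(-355616) − 60283·(-39564))/74688776 = -18512007/18672194.
At r = 7: q̂ = (54549911/18672194)·(49) + (-18512007/18672194)·(343) = -1838336381/9336097.

q̂ = -196.906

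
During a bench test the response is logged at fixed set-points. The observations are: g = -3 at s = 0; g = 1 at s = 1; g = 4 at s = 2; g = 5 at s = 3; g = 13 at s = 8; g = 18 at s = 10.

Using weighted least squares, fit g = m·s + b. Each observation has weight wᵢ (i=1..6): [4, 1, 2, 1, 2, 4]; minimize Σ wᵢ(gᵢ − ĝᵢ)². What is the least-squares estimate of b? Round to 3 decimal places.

Compute the Gram sums: Σwᵢ·s·s = 546, Σwᵢ·s = 64, Σwᵢ·1 = 14.
For MᵀWg: Σwᵢ·s·g = 960, Σwᵢ·g = 100.
Δ = 546·14 − 64² = 3548.
m = (960·14 − 64·100)/3548 = 1760/887; b = (546·100 − 64·960)/3548 = -1710/887.

b = -1.928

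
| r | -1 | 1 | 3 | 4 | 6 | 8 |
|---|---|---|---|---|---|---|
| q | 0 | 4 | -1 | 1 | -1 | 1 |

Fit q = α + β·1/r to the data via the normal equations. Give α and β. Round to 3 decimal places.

α = 0.437, β = 1.575

Setting ∂/∂α … = 0 gives: 6·α + (7/8)·β = 4;  (7/8)·α + (1277/576)·β = 31/8.
Eliminating β: (1277/576)·(row 1) − (7/8)·(row 2) gives (2407/192)·α = (1277/576)·4 − (7/8)·(31/8) = 3155/576, so α = 3155/7221.
Then β = ((31/8) − (7/8)·(3155/7221))/(1277/576) = 3792/2407.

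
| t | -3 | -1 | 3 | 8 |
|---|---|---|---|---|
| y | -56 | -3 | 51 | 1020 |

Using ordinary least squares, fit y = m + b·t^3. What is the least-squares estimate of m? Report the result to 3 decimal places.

The normal system AᵀA·[m, b]ᵀ = Aᵀy is [[4, 511]; [511, 263603]]·[m, b]ᵀ = [1012, 525132]ᵀ.
Δ = 4·263603 − 511² = 793291.
m = (1012·263603 − 511·525132)/793291 = -21592/10867; b = (4·525132 − 511·1012)/793291 = 1583396/793291.

m = -1.987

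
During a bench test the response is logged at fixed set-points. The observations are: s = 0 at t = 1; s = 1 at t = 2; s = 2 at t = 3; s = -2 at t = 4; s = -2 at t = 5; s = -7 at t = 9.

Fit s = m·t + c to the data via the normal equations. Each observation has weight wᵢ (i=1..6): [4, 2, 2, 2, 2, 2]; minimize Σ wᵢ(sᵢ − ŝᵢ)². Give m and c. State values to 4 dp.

m = -0.9311, c = 2.1826

Normal-equation sums: Σwᵢ·t·t = 274, Σwᵢ·t = 50, Σwᵢ·1 = 14.
Right-hand side: Σwᵢ·t·s = -146, Σwᵢ·s = -16.
So MᵀWM·[m, c]ᵀ = MᵀWs: [[274, 50]; [50, 14]]·[m, c]ᵀ = [-146, -16]ᵀ.
Δ = 274·14 − 50² = 1336.
m = ((-146)·14 − 50·(-16))/1336 = -311/334; c = (274·(-16) − 50·(-146))/1336 = 729/334.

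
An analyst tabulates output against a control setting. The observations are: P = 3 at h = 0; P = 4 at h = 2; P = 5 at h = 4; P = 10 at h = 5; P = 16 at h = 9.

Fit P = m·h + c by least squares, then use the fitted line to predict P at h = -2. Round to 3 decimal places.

Sums needed: Σh·h = 126, Σh = 20, Σ1 = 5.
Moment sums: Σh·P = 222, ΣP = 38.
Determinant 126·5 − 20² = 230.
m = (222·5 − 20·38)/230 = 35/23; c = (126·38 − 20·222)/230 = 174/115.
At h = -2: P̂ = (35/23)·(-2) + (174/115)·(1) = -176/115.

P̂ = -1.530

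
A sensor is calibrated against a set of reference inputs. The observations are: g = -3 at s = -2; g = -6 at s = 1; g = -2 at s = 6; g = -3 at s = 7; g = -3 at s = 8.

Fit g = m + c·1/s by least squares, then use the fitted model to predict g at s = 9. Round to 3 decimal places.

ĝ = -3.236

From the data, Σ1 = 5, Σ1/s = 157/168, Σ1/s·1/s = 37081/28224.
And Σg = -17, Σ1/s·g = -947/168.
Normal equations: [[5, 157/168]; [157/168, 37081/28224]]·[m, c]ᵀ = [-17, -947/168]ᵀ.
Δ = 5·(37081/28224) − (157/168)² = 40189/7056.
m = ((-17)·(37081/28224) − (157/168)·(-947/168))/(40189/7056) = -240849/80378; c = (5·(-947/168) − (157/168)·(-17))/(40189/7056) = -86772/40189.
At s = 9: ĝ = (-240849/80378)·(1) + (-86772/40189)·(1/9) = -780395/241134.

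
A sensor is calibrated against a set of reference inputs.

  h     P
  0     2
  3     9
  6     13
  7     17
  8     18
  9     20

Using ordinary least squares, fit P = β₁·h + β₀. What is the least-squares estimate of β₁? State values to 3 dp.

β₁ = 1.974

The normal system XᵀX·[β₁, β₀]ᵀ = XᵀP is [[239, 33]; [33, 6]]·[β₁, β₀]ᵀ = [548, 79]ᵀ.
Δ = 239·6 − 33² = 345.
β₁ = (548·6 − 33·79)/345 = 227/115; β₀ = (239·79 − 33·548)/345 = 797/345.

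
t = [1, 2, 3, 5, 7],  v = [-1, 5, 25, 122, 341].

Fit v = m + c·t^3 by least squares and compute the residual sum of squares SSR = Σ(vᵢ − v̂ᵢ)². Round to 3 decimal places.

SSR = 1.143

Compute the Gram sums: Σ1 = 5, Σt^3 = 504, Σt^3·t^3 = 134068.
Moment sums: Σv = 492, Σt^3·v = 132927.
So AᵀA·[m, c]ᵀ = Aᵀv: [[5, 504]; [504, 134068]]·[m, c]ᵀ = [492, 132927]ᵀ.
Determinant 5·134068 − 504² = 416324.
m = (492·134068 − 504·132927)/416324 = -258438/104081; c = (5·132927 − 504·492)/416324 = 416667/416324.
Residuals: 200761/416324, -1879/3589, 191843/416324, -258095/416324, 83455/416324; SSR = 476059/416324.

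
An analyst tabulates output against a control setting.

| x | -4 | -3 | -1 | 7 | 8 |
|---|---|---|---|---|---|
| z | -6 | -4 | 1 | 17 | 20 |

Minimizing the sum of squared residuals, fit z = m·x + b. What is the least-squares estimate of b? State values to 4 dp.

b = 2.6223

With design matrix M, MᵀM = [[139, 7]; [7, 5]] and Mᵀz = [314, 28]ᵀ.
det = 139·5 − 7² = 646.
m = (314·5 − 7·28)/646 = 687/323; b = (139·28 − 7·314)/646 = 847/323.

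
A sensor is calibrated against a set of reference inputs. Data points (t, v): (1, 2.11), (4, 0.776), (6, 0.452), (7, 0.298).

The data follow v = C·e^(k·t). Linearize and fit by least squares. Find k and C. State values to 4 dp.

k = -0.3193, C = 2.8827

With ln vᵢ as the transformed response and tᵢ as the regressor:
Σt = 18.0000, Σ(t)² = 102.0000, Σln v = -1.5116, Σt·ln v = -13.5068.
Equations: 102.0000·k + 18.0000·ln C = -13.5068;  18.0000·k + 4·ln C = -1.5116.
Solving (det = 84.0000): k = -0.31926, ln C = 1.05874, so C = exp(1.05874) = 2.88273.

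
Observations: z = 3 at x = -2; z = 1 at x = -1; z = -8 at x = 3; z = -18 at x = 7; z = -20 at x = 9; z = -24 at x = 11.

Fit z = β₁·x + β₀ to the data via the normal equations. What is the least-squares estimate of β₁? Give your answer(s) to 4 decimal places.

Normal-equation sums: Σx·x = 265, Σx = 27, Σ1 = 6.
And Σx·z = -601, Σz = -66.
Determinant 265·6 − 27² = 861.
β₁ = ((-601)·6 − 27·(-66))/861 = -608/287; β₀ = (265·(-66) − 27·(-601))/861 = -421/287.

β₁ = -2.1185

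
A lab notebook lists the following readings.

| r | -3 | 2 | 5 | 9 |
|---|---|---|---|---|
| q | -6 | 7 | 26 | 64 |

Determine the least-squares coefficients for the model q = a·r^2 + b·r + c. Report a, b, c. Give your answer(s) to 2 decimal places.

a = 0.46, b = 3.07, c = -0.93

With design matrix A, AᵀA = [[7283, 835, 119]; [835, 119, 13]; [119, 13, 4]] and Aᵀq = [5808, 738, 91]ᵀ.
Inverting the 3×3 Gram matrix, [a, b, c]ᵀ = [552/1199, 335/109, -1121/1199]ᵀ.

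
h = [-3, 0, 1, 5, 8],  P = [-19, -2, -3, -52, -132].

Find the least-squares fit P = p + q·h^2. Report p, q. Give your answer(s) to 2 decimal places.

Normal-equation sums: Σ1 = 5, Σh^2 = 99, Σh^2·h^2 = 4803.
Right-hand side: ΣP = -208, Σh^2·P = -9922.
So MᵀM·[p, q]ᵀ = MᵀP: [[5, 99]; [99, 4803]]·[p, q]ᵀ = [-208, -9922]ᵀ.
Δ = 5·4803 − 99² = 14214.
p = ((-208)·4803 − 99·(-9922))/14214 = -2791/2369; q = (5·(-9922) − 99·(-208))/14214 = -14509/7107.

p = -1.18, q = -2.04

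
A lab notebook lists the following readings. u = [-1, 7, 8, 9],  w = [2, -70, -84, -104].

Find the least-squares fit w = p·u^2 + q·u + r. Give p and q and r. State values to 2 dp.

p = -0.82, q = -3.98, r = -1.18

The normal system XᵀX·[p, q, r]ᵀ = Xᵀw is [[13059, 1583, 195]; [1583, 195, 23]; [195, 23, 4]]·[p, q, r]ᵀ = [-17228, -2100, -256]ᵀ.
Row-reducing yields p = -3979/4861, q = -19369/4861, r = -5756/4861.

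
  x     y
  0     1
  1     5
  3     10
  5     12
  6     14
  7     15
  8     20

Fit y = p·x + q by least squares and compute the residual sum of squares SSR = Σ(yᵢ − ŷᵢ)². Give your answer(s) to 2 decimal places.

SSR = 9.54

Compute the Gram sums: Σx·x = 184, Σx = 30, Σ1 = 7.
Right-hand side: Σx·y = 444, Σy = 77.
Normal equations: [[184, 30]; [30, 7]]·[p, q]ᵀ = [444, 77]ᵀ.
det = 184·7 − 30² = 388.
p = (444·7 − 30·77)/388 = 399/194; q = (184·77 − 30·444)/388 = 212/97.
Residuals: -115/97, 147/194, 319/194, -91/194, -51/97, -307/194, 132/97; SSR = 925/97.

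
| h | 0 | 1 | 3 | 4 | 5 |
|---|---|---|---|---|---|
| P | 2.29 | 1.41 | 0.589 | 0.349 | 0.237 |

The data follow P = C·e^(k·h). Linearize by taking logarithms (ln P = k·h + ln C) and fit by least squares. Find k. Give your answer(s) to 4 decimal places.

k = -0.4561

Linearized form: ln P = k·h + ln C. From the 5 transformed points,
Σh = 13.0000, Σ(h)² = 51.0000, Σln P = -1.8496, Σh·ln P = -12.6536.
Equations: 51.0000·k + 13.0000·ln C = -12.6536;  13.0000·k + 5·ln C = -1.8496.
Slope k = (n·Σh·ln P − Σh·Σln P)/(n·Σ(h)² − (Σh)²) = (5·-12.6536 − 13.0000·-1.8496)/86.0000 = -0.45609; ln C = (Σln P − k·Σh)/n = 0.81592.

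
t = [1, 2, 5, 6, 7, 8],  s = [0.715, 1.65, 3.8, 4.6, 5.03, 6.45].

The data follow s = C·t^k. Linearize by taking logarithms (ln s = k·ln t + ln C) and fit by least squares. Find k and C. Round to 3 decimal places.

k = 1.012, C = 0.752

Linearized form: ln s = k·ln t + ln C. From the 6 transformed points,
AᵀA = [[14.3918, 8.1197]; [8.1197, 6]], rhs = [12.2497, 6.5059]ᵀ  (here Σln t = 8.1197, Σ(ln t)² = 14.3918, Σln s = 6.5059, Σln t·ln s = 12.2497).
Δ = 14.3918·6 − (8.1197)² = 20.4213; k = (12.2497·6 − 8.1197·6.5059)/20.4213 = 1.01232, ln C = (14.3918·6.5059 − 8.1197·12.2497)/20.4213 = -0.28565, so C = exp(-0.28565) = 0.75153.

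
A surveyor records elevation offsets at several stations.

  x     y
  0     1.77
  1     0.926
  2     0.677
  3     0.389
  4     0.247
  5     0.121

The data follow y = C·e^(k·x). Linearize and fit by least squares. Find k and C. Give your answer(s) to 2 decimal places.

Let Y = ln y. Fitting Y = k·x + ln C by least squares:
Σx = 15.0000, Σ(x)² = 55.0000, Σln y = -4.3505, Σx·ln y = -19.8429.
Equations: 55.0000·k + 15.0000·ln C = -19.8429;  15.0000·k + 6·ln C = -4.3505.
Solving (det = 105.0000): k = -0.51238, ln C = 0.55587, so C = exp(0.55587) = 1.74345.

k = -0.51, C = 1.74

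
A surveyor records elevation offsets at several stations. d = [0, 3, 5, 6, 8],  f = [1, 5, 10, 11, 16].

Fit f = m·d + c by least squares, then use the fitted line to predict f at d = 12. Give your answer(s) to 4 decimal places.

f̂ = 22.8602

Entries of XᵀX: Σd·d = 134, Σd = 22, Σ1 = 5.
Right-hand side: Σd·f = 259, Σf = 43.
So XᵀX·[m, c]ᵀ = Xᵀf: [[134, 22]; [22, 5]]·[m, c]ᵀ = [259, 43]ᵀ.
det = 134·5 − 22² = 186.
m = (259·5 − 22·43)/186 = 349/186; c = (134·43 − 22·259)/186 = 32/93.
At d = 12: f̂ = (349/186)·(12) + (32/93)·(1) = 2126/93.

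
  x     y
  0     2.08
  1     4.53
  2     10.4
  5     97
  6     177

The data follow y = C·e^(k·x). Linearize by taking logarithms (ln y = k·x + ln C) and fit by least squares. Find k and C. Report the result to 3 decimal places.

k = 0.746, C = 2.180

With ln yᵢ as the transformed response and xᵢ as the regressor:
Over the data: Σx = 14.0000, Σ(x)² = 66.0000, Σln y = 14.3358, Σx·ln y = 60.1248.
Normal system: [[66.0000, 14.0000]; [14.0000, 5]]·[k, ln C]ᵀ = [60.1248, 14.3358]ᵀ.
Δ = 66.0000·5 − (14.0000)² = 134.0000; k = (60.1248·5 − 14.0000·14.3358)/134.0000 = 0.74570, ln C = (66.0000·14.3358 − 14.0000·60.1248)/134.0000 = 0.77920, so C = exp(0.77920) = 2.17973.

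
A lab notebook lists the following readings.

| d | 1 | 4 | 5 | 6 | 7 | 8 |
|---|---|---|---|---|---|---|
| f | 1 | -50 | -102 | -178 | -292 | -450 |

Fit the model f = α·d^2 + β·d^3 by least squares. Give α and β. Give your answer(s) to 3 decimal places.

Setting ∂/∂α … = 0 gives: 8675·α + 61501·β = -52865;  61501·α + 446171·β = -384953.
(Σd^2·d^2 = 8675, Σd^2·d^3 = 61501, Σd^3·d^3 = 446171, Σd^2·f = -52865, Σd^3·f = -384953.)
Δ = 8675·446171 − 61501² = 88160424.
α = ((-52865)·446171 − 61501·(-384953))/88160424 = 4007479/4007292; β = (8675·(-384953) − 61501·(-52865))/88160424 = -44108455/44080212.

α = 1.000, β = -1.001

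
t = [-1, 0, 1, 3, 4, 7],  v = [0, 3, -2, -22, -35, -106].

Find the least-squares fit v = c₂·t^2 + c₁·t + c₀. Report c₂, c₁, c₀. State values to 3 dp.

The normal system MᵀM·[c₂, c₁, c₀]ᵀ = Mᵀv is [[2740, 434, 76]; [434, 76, 14]; [76, 14, 6]]·[c₂, c₁, c₀]ᵀ = [-5954, -950, -162]ᵀ.
Solving the 3×3 system (Gaussian elimination) gives c₂ = -3341/1671, c₁ = -11341/8355, c₀ = 4158/2785.

c₂ = -1.999, c₁ = -1.357, c₀ = 1.493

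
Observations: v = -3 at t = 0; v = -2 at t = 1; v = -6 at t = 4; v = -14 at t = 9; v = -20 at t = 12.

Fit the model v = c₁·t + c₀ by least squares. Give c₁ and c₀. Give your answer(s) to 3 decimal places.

c₁ = -1.479, c₀ = -1.307

Sums needed: Σt·t = 242, Σt = 26, Σ1 = 5.
Right-hand side: Σt·v = -392, Σv = -45.
AᵀA·[c₁, c₀]ᵀ = Aᵀv becomes [[242, 26]; [26, 5]]·[c₁, c₀]ᵀ = [-392, -45]ᵀ.
Determinant 242·5 − 26² = 534.
c₁ = ((-392)·5 − 26·(-45))/534 = -395/267; c₀ = (242·(-45) − 26·(-392))/534 = -349/267.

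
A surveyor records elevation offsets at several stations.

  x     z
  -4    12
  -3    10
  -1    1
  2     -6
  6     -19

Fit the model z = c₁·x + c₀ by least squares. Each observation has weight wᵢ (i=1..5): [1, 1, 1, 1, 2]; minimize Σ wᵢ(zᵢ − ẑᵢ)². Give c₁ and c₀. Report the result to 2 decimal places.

Setting ∂/∂c₁ … = 0 gives: 102·c₁ + 6·c₀ = -319;  6·c₁ + 6·c₀ = -21.
Determinant 102·6 − 6² = 576.
c₁ = ((-319)·6 − 6·(-21))/576 = -149/48; c₀ = (102·(-21) − 6·(-319))/576 = -19/48.

c₁ = -3.10, c₀ = -0.40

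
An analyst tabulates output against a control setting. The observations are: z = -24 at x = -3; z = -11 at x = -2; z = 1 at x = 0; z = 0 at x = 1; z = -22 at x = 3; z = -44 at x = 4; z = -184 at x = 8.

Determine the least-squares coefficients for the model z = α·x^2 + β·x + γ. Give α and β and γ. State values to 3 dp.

Compute the Gram sums: Σx^2·x^2 = 4531, Σx^2·x = 569, Σx^2 = 103, Σx·x = 103, Σx = 11, Σ1 = 7.
For Mᵀz: Σx^2·z = -12938, Σx·z = -1620, Σz = -284.
Normal equations: [[4531, 569, 103]; [569, 103, 11]; [103, 11, 7]]·[α, β, γ]ᵀ = [-12938, -1620, -284]ᵀ.
Solving the 3×3 system (Gaussian elimination) gives α = -6368/2163, β = 15733/54075, γ = 41297/18025.

α = -2.944, β = 0.291, γ = 2.291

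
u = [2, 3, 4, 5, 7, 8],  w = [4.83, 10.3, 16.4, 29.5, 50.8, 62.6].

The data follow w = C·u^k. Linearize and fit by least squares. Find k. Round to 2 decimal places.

k = 1.87

Taking logs, ln w = k·ln u + ln C, so regress ln w on ln u.
XᵀX = [[14.3101, 8.8128]; [8.8128, 6]], rhs = [29.2240, 18.1533]ᵀ  (here Σln u = 8.8128, Σ(ln u)² = 14.3101, Σln w = 18.1533, Σln u·ln w = 29.2240).
Slope k = (n·Σln u·ln w − Σln u·Σln w)/(n·Σ(ln u)² − (Σln u)²) = (6·29.2240 − 8.8128·18.1533)/8.1947 = 1.87461; ln C = (Σln w − k·Σln u)/n = 0.27211.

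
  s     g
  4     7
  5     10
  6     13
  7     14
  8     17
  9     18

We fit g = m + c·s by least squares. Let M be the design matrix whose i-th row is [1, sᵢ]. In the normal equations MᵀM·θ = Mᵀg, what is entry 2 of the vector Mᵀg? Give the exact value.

552

Entry 2 ↔ basis s, so (Mᵀg)_{2} = Σᵢ (s)·gᵢ = (4)·(7) + (5)·(10) + (6)·(13) + (7)·(14) + (8)·(17) + (9)·(18) = 552.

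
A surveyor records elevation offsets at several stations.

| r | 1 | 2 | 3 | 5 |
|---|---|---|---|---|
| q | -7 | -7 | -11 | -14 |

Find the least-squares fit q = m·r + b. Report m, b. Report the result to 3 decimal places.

m = -1.914, b = -4.486

Forming XᵀX = [[39, 11]; [11, 4]] and Xᵀq = [-124, -39]ᵀ gives XᵀX·[m, b]ᵀ = Xᵀq.
Eliminating b: 4·(row 1) − 11·(row 2) gives 35·m = 4·(-124) − 11·(-39) = -67, so m = -67/35.
Then b = ((-39) − 11·(-67/35))/4 = -157/35.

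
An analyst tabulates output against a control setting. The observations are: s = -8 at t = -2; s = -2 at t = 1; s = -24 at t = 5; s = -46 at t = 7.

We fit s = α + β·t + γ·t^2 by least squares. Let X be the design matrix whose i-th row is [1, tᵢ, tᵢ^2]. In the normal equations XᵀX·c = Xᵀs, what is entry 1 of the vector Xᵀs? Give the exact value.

-80

Entry 1 ↔ basis 1, so (Xᵀs)_{1} = Σᵢ sᵢ = (1)·(-8) + (1)·(-2) + (1)·(-24) + (1)·(-46) = -80.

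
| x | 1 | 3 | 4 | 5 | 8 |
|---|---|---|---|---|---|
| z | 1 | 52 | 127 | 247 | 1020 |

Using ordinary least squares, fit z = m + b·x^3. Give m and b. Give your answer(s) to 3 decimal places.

m = -1.424, b = 1.995

Compute the Gram sums: Σ1 = 5, Σx^3 = 729, Σx^3·x^3 = 282595.
Moment sums: Σz = 1447, Σx^3·z = 562648.
det = 5·282595 − 729² = 881534.
m = (1447·282595 − 729·562648)/881534 = -1255427/881534; b = (5·562648 − 729·1447)/881534 = 1758377/881534.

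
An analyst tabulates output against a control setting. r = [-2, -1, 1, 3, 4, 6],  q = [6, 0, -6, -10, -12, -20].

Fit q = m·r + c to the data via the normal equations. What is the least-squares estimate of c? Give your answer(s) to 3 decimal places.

Normal-equation sums: Σr·r = 67, Σr = 11, Σ1 = 6.
Right-hand side: Σr·q = -216, Σq = -42.
So XᵀX·[m, c]ᵀ = Xᵀq: [[67, 11]; [11, 6]]·[m, c]ᵀ = [-216, -42]ᵀ.
Eliminating c: 6·(row 1) − 11·(row 2) gives 281·m = 6·(-216) − 11·(-42) = -834, so m = -834/281.
Then c = ((-42) − 11·(-834/281))/6 = -438/281.

c = -1.559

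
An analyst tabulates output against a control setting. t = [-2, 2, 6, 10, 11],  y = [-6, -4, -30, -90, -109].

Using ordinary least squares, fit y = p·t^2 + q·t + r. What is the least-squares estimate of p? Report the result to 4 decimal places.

p = -0.9662

Sums needed: Σt^2·t^2 = 25969, Σt^2·t = 2547, Σt^2 = 265, Σt·t = 265, Σt = 27, Σ1 = 5.
For Xᵀy: Σt^2·y = -23309, Σt·y = -2275, Σy = -239.
Normal equations: [[25969, 2547, 265]; [2547, 265, 27]; [265, 27, 5]]·[p, q, r]ᵀ = [-23309, -2275, -239]ᵀ.
Row-reducing yields p = -4085/4228, q = 3329/4228, r = -255/302.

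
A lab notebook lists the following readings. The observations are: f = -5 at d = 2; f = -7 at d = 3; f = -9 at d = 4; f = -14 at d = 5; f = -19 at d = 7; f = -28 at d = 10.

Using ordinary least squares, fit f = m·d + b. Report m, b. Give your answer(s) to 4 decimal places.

Entries of XᵀX: Σd·d = 203, Σd = 31, Σ1 = 6.
For Xᵀf: Σd·f = -550, Σf = -82.
So XᵀX·[m, b]ᵀ = Xᵀf: [[203, 31]; [31, 6]]·[m, b]ᵀ = [-550, -82]ᵀ.
Eliminating b: 6·(row 1) − 31·(row 2) gives 257·m = 6·(-550) − 31·(-82) = -758, so m = -758/257.
Then b = ((-82) − 31·(-758/257))/6 = 404/257.

m = -2.9494, b = 1.5720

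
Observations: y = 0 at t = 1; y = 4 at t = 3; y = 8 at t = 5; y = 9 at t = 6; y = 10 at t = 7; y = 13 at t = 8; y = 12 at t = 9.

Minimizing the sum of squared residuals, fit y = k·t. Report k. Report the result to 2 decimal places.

Entries of MᵀM: Σt·t = 265.
Moment sums: Σt·y = 388.
MᵀM·[k]ᵀ = Mᵀy becomes [[265]]·[k]ᵀ = [388]ᵀ.
Hence k = 388 / 265 ≈ 1.46415.

k = 1.46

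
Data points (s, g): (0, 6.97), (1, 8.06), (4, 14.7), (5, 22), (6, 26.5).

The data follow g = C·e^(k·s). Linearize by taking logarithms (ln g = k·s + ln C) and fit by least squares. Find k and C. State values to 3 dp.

With ln gᵢ as the transformed response and sᵢ as the regressor:
Σs = 16.0000, Σ(s)² = 78.0000, Σln g = 13.0846, Σs·ln g = 47.9564.
Equations: 78.0000·k + 16.0000·ln C = 47.9564;  16.0000·k + 5·ln C = 13.0846.
Δ = 78.0000·5 − (16.0000)² = 134.0000; k = (47.9564·5 − 16.0000·13.0846)/134.0000 = 0.22708, ln C = (78.0000·13.0846 − 16.0000·47.9564)/134.0000 = 1.89025, so C = exp(1.89025) = 6.62104.

k = 0.227, C = 6.621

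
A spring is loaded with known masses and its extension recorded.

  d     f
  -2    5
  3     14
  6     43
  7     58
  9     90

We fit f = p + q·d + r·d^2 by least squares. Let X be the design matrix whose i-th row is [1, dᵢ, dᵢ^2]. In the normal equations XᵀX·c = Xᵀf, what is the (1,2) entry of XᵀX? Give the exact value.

Row 1 ↔ basis 1, column 2 ↔ basis d, so (XᵀX)_{1,2} = Σᵢ d = (1)·(-2) + (1)·(3) + (1)·(6) + (1)·(7) + (1)·(9) = 23.

23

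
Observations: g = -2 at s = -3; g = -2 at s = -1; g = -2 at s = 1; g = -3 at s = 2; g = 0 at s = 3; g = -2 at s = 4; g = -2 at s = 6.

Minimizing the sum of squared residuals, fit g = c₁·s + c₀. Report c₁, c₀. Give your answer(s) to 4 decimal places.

c₁ = 0.0412, c₀ = -1.9278

The normal equations are: 76·c₁ + 12·c₀ = -20;  12·c₁ + 7·c₀ = -13.
(Σs·s = 76, Σs = 12, Σ1 = 7, Σs·g = -20, Σg = -13.)
Eliminating c₀: 7·(row 1) − 12·(row 2) gives 388·c₁ = 7·(-20) − 12·(-13) = 16, so c₁ = 4/97.
Then c₀ = ((-13) − 12·(4/97))/7 = -187/97.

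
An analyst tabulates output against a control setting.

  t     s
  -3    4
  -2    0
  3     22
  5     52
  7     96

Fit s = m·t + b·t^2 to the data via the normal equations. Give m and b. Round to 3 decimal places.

m = 3.018, b = 1.514

The normal system MᵀM·[m, b]ᵀ = Mᵀs is [[96, 460]; [460, 3204]]·[m, b]ᵀ = [986, 6238]ᵀ.
Determinant 96·3204 − 460² = 95984.
m = (986·3204 − 460·6238)/95984 = 18104/5999; b = (96·6238 − 460·986)/95984 = 18161/11998.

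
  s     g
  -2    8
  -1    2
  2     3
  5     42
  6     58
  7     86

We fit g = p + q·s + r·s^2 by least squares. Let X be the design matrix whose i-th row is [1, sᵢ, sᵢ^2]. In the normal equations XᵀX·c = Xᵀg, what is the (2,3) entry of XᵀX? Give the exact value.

Row 2 ↔ basis s, column 3 ↔ basis s^2, so (XᵀX)_{2,3} = Σᵢ (s)·(s^2) = (-2)·(4) + (-1)·(1) + (2)·(4) + (5)·(25) + (6)·(36) + (7)·(49) = 683.

683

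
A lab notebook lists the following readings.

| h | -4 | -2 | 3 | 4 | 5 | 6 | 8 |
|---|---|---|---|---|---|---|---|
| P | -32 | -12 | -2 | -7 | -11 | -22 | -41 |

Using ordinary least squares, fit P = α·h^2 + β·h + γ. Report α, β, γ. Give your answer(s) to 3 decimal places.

α = -1.004, β = 3.134, γ = -2.715

Compute the Gram sums: Σh^2·h^2 = 6626, Σh^2·h = 872, Σh^2 = 170, Σh·h = 170, Σh = 20, Σ1 = 7.
Right-hand side: Σh^2·P = -4381, Σh·P = -397, ΣP = -127.
Inverting the 3×3 Gram matrix, [α, β, γ]ᵀ = [-155347/154742, 484905/154742, -210096/77371]ᵀ.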